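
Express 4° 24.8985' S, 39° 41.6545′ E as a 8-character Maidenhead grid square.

KI95uo30

Add 180° to longitude and 90° to latitude: 219.69424, 85.58503.
Field (20°×10°, letters A–R): 219.69424/20 → 10 → K, 85.58503/10 → 8 → I; chars KI.
Square (2°×1°, digits 0–9): 19.69424/2 → 9, 5.58503/1 → 5; chars 95.
Subsquare (5′×2.5′, letters a–x): 1.69424/0.0833333 → 20 → u, 0.58503/0.0416667 → 14 → o; chars uo.
Extended square (30″×15″, digits 0–9): 0.02758/0.00833333 → 3, 0.00169/0.00416667 → 0; chars 30.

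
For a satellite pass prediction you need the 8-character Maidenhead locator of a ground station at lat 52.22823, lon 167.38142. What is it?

RO32qf54

Shift to the Maidenhead origin (180°W, 90°S): lon 347.38142, lat 142.22823.
Field (20°×10°, letters A–R): lon ⌊347.38142/20⌋ = 17 → R; lat ⌊142.22823/10⌋ = 14 → O.
Square (2°×1°, digits 0–9): lon ⌊7.38142/2⌋ = 3; lat ⌊2.22823/1⌋ = 2.
Subsquare (5′×2.5′, letters a–x): lon ⌊1.38142/0.0833333⌋ = 16 → q; lat ⌊0.22823/0.0416667⌋ = 5 → f.
Extended square (30″×15″, digits 0–9): lon ⌊0.04809/0.00833333⌋ = 5; lat ⌊0.01990/0.00416667⌋ = 4.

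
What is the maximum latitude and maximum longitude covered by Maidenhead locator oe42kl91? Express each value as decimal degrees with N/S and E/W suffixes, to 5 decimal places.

Field O=14, E=4: +14·20° lon, +4·10° lat → SW at lon 100°, lat -50°.
Square 4, 2: +4·2° lon, +2·1° lat → SW at lon 108°, lat -48°.
Subsquare k=10, l=11: +10·0.0833333° lon, +11·0.0416667° lat → SW at lon 108.833°, lat -47.5417°.
Extended square 9, 1: +9·0.00833333° lon, +1·0.00416667° lat → SW at lon 108.908°, lat -47.5375°.
Cell spans 0.00833333° lon × 0.00416667° lat. NE corner is SW corner plus one full cell.
latitude 47.53333° S, longitude 108.91667° E.

47.53333° S, 108.91667° E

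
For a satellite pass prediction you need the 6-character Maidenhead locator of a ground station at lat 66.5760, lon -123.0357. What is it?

CP86ln

Offset from 180°W / 90°S: lon 56.9643°, lat 156.5760°.
Field: 56.9643/20 → 2 → C, 156.5760/10 → 15 → P; chars CP.
Square: 16.9643/2 → 8, 6.5760/1 → 6; chars 86.
Subsquare: 0.9643/0.0833333 → 11 → l, 0.5760/0.0416667 → 13 → n; chars ln.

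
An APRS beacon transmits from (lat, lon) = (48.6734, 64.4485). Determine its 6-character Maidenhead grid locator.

Offset from 180°W / 90°S: lon 244.4485°, lat 138.6734°.
Field: 244.4485/20 → 12 → M, 138.6734/10 → 13 → N; chars MN.
Square: 4.4485/2 → 2, 8.6734/1 → 8; chars 28.
Subsquare: 0.4485/0.0833333 → 5 → f, 0.6734/0.0416667 → 16 → q; chars fq.

MN28fq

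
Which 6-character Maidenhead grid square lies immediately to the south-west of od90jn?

OD90im

Longitude subsquare j = 9; −1 → 8 = i.
Latitude subsquare n = 13; −1 → 12 = m.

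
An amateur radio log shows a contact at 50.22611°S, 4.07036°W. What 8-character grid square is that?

ID79xs15

Offset from 180°W / 90°S: lon 175.92964°, lat 39.77389°.
Field: lon ⌊175.92964/20⌋ = 8 → I; lat ⌊39.77389/10⌋ = 3 → D.
Square: lon ⌊15.92964/2⌋ = 7; lat ⌊9.77389/1⌋ = 9.
Subsquare: lon ⌊1.92964/0.0833333⌋ = 23 → x; lat ⌊0.77389/0.0416667⌋ = 18 → s.
Extended square: lon ⌊0.01297/0.00833333⌋ = 1; lat ⌊0.02389/0.00416667⌋ = 5.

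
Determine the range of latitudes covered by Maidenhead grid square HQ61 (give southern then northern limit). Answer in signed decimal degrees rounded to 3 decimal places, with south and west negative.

71.000, 72.000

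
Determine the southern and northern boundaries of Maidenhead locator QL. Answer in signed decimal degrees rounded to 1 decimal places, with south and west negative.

20.0, 30.0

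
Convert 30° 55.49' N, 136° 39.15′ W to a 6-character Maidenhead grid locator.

Add 180° to longitude and 90° to latitude: 43.3475, 120.9248.
Field (20°×10°, letters A–R): 43.3475/20 → 2 → C, 120.9248/10 → 12 → M; chars CM.
Square (2°×1°, digits 0–9): 3.3475/2 → 1, 0.9248/1 → 0; chars 10.
Subsquare (5′×2.5′, letters a–x): 1.3475/0.0833333 → 16 → q, 0.9248/0.0416667 → 22 → w; chars qw.

CM10qw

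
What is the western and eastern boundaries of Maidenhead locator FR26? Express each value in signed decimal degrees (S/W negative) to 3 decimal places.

-76.000, -74.000

Field F=5, R=17: +5·20° lon, +17·10° lat → SW at lon -80°, lat 80°.
Square 2, 6: +2·2° lon, +6·1° lat → SW at lon -76°, lat 86°.
Cell spans 2° lon × 1° lat.
west -76.000, east -74.000.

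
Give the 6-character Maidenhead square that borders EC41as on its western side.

Longitude subsquare a = 0; −1 → -1, wraps to 23 = x, carry into square.
Longitude square 4; −1 → 3.
The latitude characters are unchanged.

EC31xs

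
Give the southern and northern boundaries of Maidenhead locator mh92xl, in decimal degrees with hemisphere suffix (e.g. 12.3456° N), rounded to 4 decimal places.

17.5417° S, 17.5000° S

Field M=12, H=7: +12·20° lon, +7·10° lat → SW at lon 60°, lat -20°.
Square 9, 2: +9·2° lon, +2·1° lat → SW at lon 78°, lat -18°.
Subsquare x=23, l=11: +23·0.0833333° lon, +11·0.0416667° lat → SW at lon 79.9167°, lat -17.5417°.
Cell spans 0.0833333° lon × 0.0416667° lat.
south 17.5417° S, north 17.5000° S.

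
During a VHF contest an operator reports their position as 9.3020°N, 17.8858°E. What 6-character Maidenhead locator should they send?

Shift to the Maidenhead origin (180°W, 90°S): lon 197.8858, lat 99.3020.
Field: 197.8858/20 → 9 → J, 99.3020/10 → 9 → J; chars JJ.
Square: 17.8858/2 → 8, 9.3020/1 → 9; chars 89.
Subsquare: 1.8858/0.0833333 → 22 → w, 0.3020/0.0416667 → 7 → h; chars wh.

JJ89wh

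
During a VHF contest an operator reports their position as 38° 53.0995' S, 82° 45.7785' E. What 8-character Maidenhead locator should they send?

NF11jc17

Offset from 180°W / 90°S: lon 262.76297°, lat 51.11501°.
Field (20°×10°, letters A–R): lon ⌊262.76297/20⌋ = 13 → N; lat ⌊51.11501/10⌋ = 5 → F.
Square (2°×1°, digits 0–9): lon ⌊2.76297/2⌋ = 1; lat ⌊1.11501/1⌋ = 1.
Subsquare (5′×2.5′, letters a–x): lon ⌊0.76297/0.0833333⌋ = 9 → j; lat ⌊0.11501/0.0416667⌋ = 2 → c.
Extended square (30″×15″, digits 0–9): lon ⌊0.01297/0.00833333⌋ = 1; lat ⌊0.03168/0.00416667⌋ = 7.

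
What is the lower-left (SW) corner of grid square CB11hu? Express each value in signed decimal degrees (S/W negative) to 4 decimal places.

-78.1667, -137.4167

Field C=2, B=1: +2·20° lon, +1·10° lat → SW at lon -140°, lat -80°.
Square 1, 1: +1·2° lon, +1·1° lat → SW at lon -138°, lat -79°.
Subsquare h=7, u=20: +7·0.0833333° lon, +20·0.0416667° lat → SW at lon -137.417°, lat -78.1667°.
latitude -78.1667, longitude -137.4167.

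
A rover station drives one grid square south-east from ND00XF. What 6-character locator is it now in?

Longitude subsquare x = 23; +1 → 24, wraps to 0 = a, carry into square.
Longitude square 0; +1 → 1.
Latitude subsquare f = 5; −1 → 4 = e.

ND10ae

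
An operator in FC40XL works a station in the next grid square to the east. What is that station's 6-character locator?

FC50al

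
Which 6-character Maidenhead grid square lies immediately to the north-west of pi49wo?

PI49vp

Longitude subsquare w = 22; −1 → 21 = v.
Latitude subsquare o = 14; +1 → 15 = p.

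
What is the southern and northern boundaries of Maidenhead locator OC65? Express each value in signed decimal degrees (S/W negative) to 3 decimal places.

-65.000, -64.000

Field O=14, C=2: +14·20° lon, +2·10° lat → SW at lon 100°, lat -70°.
Square 6, 5: +6·2° lon, +5·1° lat → SW at lon 112°, lat -65°.
Cell spans 2° lon × 1° lat.
south -65.000, north -64.000.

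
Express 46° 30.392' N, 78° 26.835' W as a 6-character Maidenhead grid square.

FN06sm

Shift to the Maidenhead origin (180°W, 90°S): lon 101.5528, lat 136.5065.
Field (20°×10°, letters A–R): 101.5528/20 → 5 → F, 136.5065/10 → 13 → N; chars FN.
Square (2°×1°, digits 0–9): 1.5528/2 → 0, 6.5065/1 → 6; chars 06.
Subsquare (5′×2.5′, letters a–x): 1.5528/0.0833333 → 18 → s, 0.5065/0.0416667 → 12 → m; chars sm.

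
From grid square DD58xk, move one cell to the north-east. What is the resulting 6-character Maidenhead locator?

Longitude subsquare x = 23; +1 → 24, wraps to 0 = a, carry into square.
Longitude square 5; +1 → 6.
Latitude subsquare k = 10; +1 → 11 = l.

DD68al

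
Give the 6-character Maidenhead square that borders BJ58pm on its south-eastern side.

BJ58ql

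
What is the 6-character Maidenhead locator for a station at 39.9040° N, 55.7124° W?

GM29dv

Add 180° to longitude and 90° to latitude: 124.2876, 129.9040.
Field: 124.2876/20 → 6 → G, 129.9040/10 → 12 → M; chars GM.
Square: 4.2876/2 → 2, 9.9040/1 → 9; chars 29.
Subsquare: 0.2876/0.0833333 → 3 → d, 0.9040/0.0416667 → 21 → v; chars dv.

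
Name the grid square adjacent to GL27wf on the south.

GL27we

Latitude subsquare f = 5; −1 → 4 = e.
The longitude characters are unchanged.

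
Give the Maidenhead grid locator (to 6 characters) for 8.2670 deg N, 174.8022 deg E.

RJ78jg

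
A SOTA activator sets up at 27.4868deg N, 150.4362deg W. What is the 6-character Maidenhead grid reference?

BL47sl

Offset from 180°W / 90°S: lon 29.5638°, lat 117.4868°.
Field: lon ⌊29.5638/20⌋ = 1 → B; lat ⌊117.4868/10⌋ = 11 → L.
Square: lon ⌊9.5638/2⌋ = 4; lat ⌊7.4868/1⌋ = 7.
Subsquare: lon ⌊1.5638/0.0833333⌋ = 18 → s; lat ⌊0.4868/0.0416667⌋ = 11 → l.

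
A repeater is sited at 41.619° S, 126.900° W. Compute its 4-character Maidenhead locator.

CE68

Add 180° to longitude and 90° to latitude: 53.10, 48.38.
Field: lon ⌊53.10/20⌋ = 2 → C; lat ⌊48.38/10⌋ = 4 → E.
Square: lon ⌊13.10/2⌋ = 6; lat ⌊8.38/1⌋ = 8.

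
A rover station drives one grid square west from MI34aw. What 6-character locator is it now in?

MI24xw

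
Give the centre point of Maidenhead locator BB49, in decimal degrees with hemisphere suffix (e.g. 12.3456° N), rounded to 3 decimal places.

70.500° S, 151.000° W

Field B=1, B=1: +1·20° lon, +1·10° lat → SW at lon -160°, lat -80°.
Square 4, 9: +4·2° lon, +9·1° lat → SW at lon -152°, lat -71°.
Cell spans 2° lon × 1° lat. Centre is SW corner plus half of each.
latitude 70.500° S, longitude 151.000° W.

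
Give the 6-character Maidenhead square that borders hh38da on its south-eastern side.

HH37ex

Longitude subsquare d = 3; +1 → 4 = e.
Latitude subsquare a = 0; −1 → -1, wraps to 23 = x, carry into square.
Latitude square 8; −1 → 7.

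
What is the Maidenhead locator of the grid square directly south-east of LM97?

MM06

Longitude square 9; +1 → 10, wraps to 0, carry into field.
Longitude field L = 11; +1 → 12 = M.
Latitude square 7; −1 → 6.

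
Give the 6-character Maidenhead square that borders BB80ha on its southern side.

BA89hx

Latitude subsquare a = 0; −1 → -1, wraps to 23 = x, carry into square.
Latitude square 0; −1 → -1, wraps to 9, carry into field.
Latitude field B = 1; −1 → 0 = A.
The longitude characters are unchanged.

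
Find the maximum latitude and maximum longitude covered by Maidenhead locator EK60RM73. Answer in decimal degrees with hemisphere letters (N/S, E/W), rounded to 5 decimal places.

10.51667° N, 86.51667° W

Field E=4, K=10: +4·20° lon, +10·10° lat → SW at lon -100°, lat 10°.
Square 6, 0: +6·2° lon, +0·1° lat → SW at lon -88°, lat 10°.
Subsquare r=17, m=12: +17·0.0833333° lon, +12·0.0416667° lat → SW at lon -86.5833°, lat 10.5°.
Extended square 7, 3: +7·0.00833333° lon, +3·0.00416667° lat → SW at lon -86.525°, lat 10.5125°.
Cell spans 0.00833333° lon × 0.00416667° lat. NE corner is SW corner plus one full cell.
latitude 10.51667° N, longitude 86.51667° W.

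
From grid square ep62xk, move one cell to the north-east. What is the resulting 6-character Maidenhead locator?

EP72al

Longitude subsquare x = 23; +1 → 24, wraps to 0 = a, carry into square.
Longitude square 6; +1 → 7.
Latitude subsquare k = 10; +1 → 11 = l.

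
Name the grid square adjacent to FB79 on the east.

Longitude square 7; +1 → 8.
The latitude characters are unchanged.

FB89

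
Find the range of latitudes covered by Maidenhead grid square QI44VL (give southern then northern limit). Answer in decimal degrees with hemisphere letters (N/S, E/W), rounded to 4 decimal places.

Field Q=16, I=8: +16·20° lon, +8·10° lat → SW at lon 140°, lat -10°.
Square 4, 4: +4·2° lon, +4·1° lat → SW at lon 148°, lat -6°.
Subsquare v=21, l=11: +21·0.0833333° lon, +11·0.0416667° lat → SW at lon 149.75°, lat -5.54167°.
Cell spans 0.0833333° lon × 0.0416667° lat.
south 5.5417° S, north 5.5000° S.

5.5417° S, 5.5000° S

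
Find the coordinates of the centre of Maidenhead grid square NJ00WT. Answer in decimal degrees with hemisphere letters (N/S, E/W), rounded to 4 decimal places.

0.8125° N, 81.8750° E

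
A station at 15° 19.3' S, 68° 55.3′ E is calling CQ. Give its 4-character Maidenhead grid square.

Add 180° to longitude and 90° to latitude: 248.92, 74.68.
Field: lon ⌊248.92/20⌋ = 12 → M; lat ⌊74.68/10⌋ = 7 → H.
Square: lon ⌊8.92/2⌋ = 4; lat ⌊4.68/1⌋ = 4.

MH44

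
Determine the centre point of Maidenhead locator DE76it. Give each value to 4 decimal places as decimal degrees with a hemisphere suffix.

43.1875° S, 105.2917° W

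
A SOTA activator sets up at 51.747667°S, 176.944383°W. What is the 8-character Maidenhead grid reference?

AD18mg60

Add 180° to longitude and 90° to latitude: 3.05562, 38.25233.
Field: 3.05562/20 → 0 → A, 38.25233/10 → 3 → D; chars AD.
Square: 3.05562/2 → 1, 8.25233/1 → 8; chars 18.
Subsquare: 1.05562/0.0833333 → 12 → m, 0.25233/0.0416667 → 6 → g; chars mg.
Extended square: 0.05562/0.00833333 → 6, 0.00233/0.00416667 → 0; chars 60.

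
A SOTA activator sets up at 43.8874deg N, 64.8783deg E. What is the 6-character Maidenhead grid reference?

Shift to the Maidenhead origin (180°W, 90°S): lon 244.8783, lat 133.8874.
Field: lon ⌊244.8783/20⌋ = 12 → M; lat ⌊133.8874/10⌋ = 13 → N.
Square: lon ⌊4.8783/2⌋ = 2; lat ⌊3.8874/1⌋ = 3.
Subsquare: lon ⌊0.8783/0.0833333⌋ = 10 → k; lat ⌊0.8874/0.0416667⌋ = 21 → v.

MN23kv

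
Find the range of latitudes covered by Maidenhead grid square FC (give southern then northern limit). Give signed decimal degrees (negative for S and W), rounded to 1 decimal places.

-70.0, -60.0

Field F=5, C=2: +5·20° lon, +2·10° lat → SW at lon -80°, lat -70°.
Cell spans 20° lon × 10° lat.
south -70.0, north -60.0.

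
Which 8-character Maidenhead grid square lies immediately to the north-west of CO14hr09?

Longitude extended square 0; −1 → -1, wraps to 9, carry into subsquare.
Longitude subsquare h = 7; −1 → 6 = g.
Latitude extended square 9; +1 → 10, wraps to 0, carry into subsquare.
Latitude subsquare r = 17; +1 → 18 = s.

CO14gs90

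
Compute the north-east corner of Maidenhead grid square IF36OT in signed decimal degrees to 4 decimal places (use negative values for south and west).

Field I=8, F=5: +8·20° lon, +5·10° lat → SW at lon -20°, lat -40°.
Square 3, 6: +3·2° lon, +6·1° lat → SW at lon -14°, lat -34°.
Subsquare o=14, t=19: +14·0.0833333° lon, +19·0.0416667° lat → SW at lon -12.8333°, lat -33.2083°.
Cell spans 0.0833333° lon × 0.0416667° lat. NE corner is SW corner plus one full cell.
latitude -33.1667, longitude -12.7500.

-33.1667, -12.7500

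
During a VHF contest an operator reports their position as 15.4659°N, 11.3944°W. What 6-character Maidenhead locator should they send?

IK45hl

Offset from 180°W / 90°S: lon 168.6056°, lat 105.4659°.
Field: lon ⌊168.6056/20⌋ = 8 → I; lat ⌊105.4659/10⌋ = 10 → K.
Square: lon ⌊8.6056/2⌋ = 4; lat ⌊5.4659/1⌋ = 5.
Subsquare: lon ⌊0.6056/0.0833333⌋ = 7 → h; lat ⌊0.4659/0.0416667⌋ = 11 → l.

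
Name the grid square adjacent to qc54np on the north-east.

QC54oq

Longitude subsquare n = 13; +1 → 14 = o.
Latitude subsquare p = 15; +1 → 16 = q.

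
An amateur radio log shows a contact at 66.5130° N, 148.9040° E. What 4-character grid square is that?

QP46

Offset from 180°W / 90°S: lon 328.90°, lat 156.51°.
Field: lon ⌊328.90/20⌋ = 16 → Q; lat ⌊156.51/10⌋ = 15 → P.
Square: lon ⌊8.90/2⌋ = 4; lat ⌊6.51/1⌋ = 6.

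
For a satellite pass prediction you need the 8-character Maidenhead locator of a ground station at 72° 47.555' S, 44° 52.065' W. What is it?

GB77ne59

Add 180° to longitude and 90° to latitude: 135.13225, 17.20742.
Field: lon ⌊135.13225/20⌋ = 6 → G; lat ⌊17.20742/10⌋ = 1 → B.
Square: lon ⌊15.13225/2⌋ = 7; lat ⌊7.20742/1⌋ = 7.
Subsquare: lon ⌊1.13225/0.0833333⌋ = 13 → n; lat ⌊0.20742/0.0416667⌋ = 4 → e.
Extended square: lon ⌊0.04892/0.00833333⌋ = 5; lat ⌊0.04075/0.00416667⌋ = 9.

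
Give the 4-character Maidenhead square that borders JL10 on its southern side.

JK19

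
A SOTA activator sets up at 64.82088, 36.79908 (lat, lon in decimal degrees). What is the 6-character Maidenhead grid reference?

Add 180° to longitude and 90° to latitude: 216.7991, 154.8209.
Field: 216.7991/20 → 10 → K, 154.8209/10 → 15 → P; chars KP.
Square: 16.7991/2 → 8, 4.8209/1 → 4; chars 84.
Subsquare: 0.7991/0.0833333 → 9 → j, 0.8209/0.0416667 → 19 → t; chars jt.

KP84jt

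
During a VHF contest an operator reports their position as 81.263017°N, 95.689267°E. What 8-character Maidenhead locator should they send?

Shift to the Maidenhead origin (180°W, 90°S): lon 275.68927, lat 171.26302.
Field (20°×10°, letters A–R): 275.68927/20 → 13 → N, 171.26302/10 → 17 → R; chars NR.
Square (2°×1°, digits 0–9): 15.68927/2 → 7, 1.26302/1 → 1; chars 71.
Subsquare (5′×2.5′, letters a–x): 1.68927/0.0833333 → 20 → u, 0.26302/0.0416667 → 6 → g; chars ug.
Extended square (30″×15″, digits 0–9): 0.02260/0.00833333 → 2, 0.01302/0.00416667 → 3; chars 23.

NR71ug23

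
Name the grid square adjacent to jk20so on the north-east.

JK20tp

Longitude subsquare s = 18; +1 → 19 = t.
Latitude subsquare o = 14; +1 → 15 = p.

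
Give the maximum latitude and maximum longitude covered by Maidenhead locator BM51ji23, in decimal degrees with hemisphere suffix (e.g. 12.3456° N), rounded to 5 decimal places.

Field B=1, M=12: +1·20° lon, +12·10° lat → SW at lon -160°, lat 30°.
Square 5, 1: +5·2° lon, +1·1° lat → SW at lon -150°, lat 31°.
Subsquare j=9, i=8: +9·0.0833333° lon, +8·0.0416667° lat → SW at lon -149.25°, lat 31.3333°.
Extended square 2, 3: +2·0.00833333° lon, +3·0.00416667° lat → SW at lon -149.233°, lat 31.3458°.
Cell spans 0.00833333° lon × 0.00416667° lat. NE corner is SW corner plus one full cell.
latitude 31.35000° N, longitude 149.22500° W.

31.35000° N, 149.22500° W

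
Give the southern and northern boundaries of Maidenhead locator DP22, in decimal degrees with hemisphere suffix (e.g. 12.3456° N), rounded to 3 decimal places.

Field D=3, P=15: +3·20° lon, +15·10° lat → SW at lon -120°, lat 60°.
Square 2, 2: +2·2° lon, +2·1° lat → SW at lon -116°, lat 62°.
Cell spans 2° lon × 1° lat.
south 62.000° N, north 63.000° N.

62.000° N, 63.000° N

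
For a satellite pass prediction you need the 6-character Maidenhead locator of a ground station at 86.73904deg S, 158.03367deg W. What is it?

BA03xg

Offset from 180°W / 90°S: lon 21.9663°, lat 3.2610°.
Field: lon ⌊21.9663/20⌋ = 1 → B; lat ⌊3.2610/10⌋ = 0 → A.
Square: lon ⌊1.9663/2⌋ = 0; lat ⌊3.2610/1⌋ = 3.
Subsquare: lon ⌊1.9663/0.0833333⌋ = 23 → x; lat ⌊0.2610/0.0416667⌋ = 6 → g.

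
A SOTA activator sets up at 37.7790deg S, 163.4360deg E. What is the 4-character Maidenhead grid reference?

RF12

Offset from 180°W / 90°S: lon 343.44°, lat 52.22°.
Field: lon ⌊343.44/20⌋ = 17 → R; lat ⌊52.22/10⌋ = 5 → F.
Square: lon ⌊3.44/2⌋ = 1; lat ⌊2.22/1⌋ = 2.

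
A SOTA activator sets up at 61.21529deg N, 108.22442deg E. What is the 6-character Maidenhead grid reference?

Offset from 180°W / 90°S: lon 288.2244°, lat 151.2153°.
Field: lon ⌊288.2244/20⌋ = 14 → O; lat ⌊151.2153/10⌋ = 15 → P.
Square: lon ⌊8.2244/2⌋ = 4; lat ⌊1.2153/1⌋ = 1.
Subsquare: lon ⌊0.2244/0.0833333⌋ = 2 → c; lat ⌊0.2153/0.0416667⌋ = 5 → f.

OP41cf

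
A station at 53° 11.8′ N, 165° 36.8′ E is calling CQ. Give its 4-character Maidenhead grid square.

Shift to the Maidenhead origin (180°W, 90°S): lon 345.61, lat 143.20.
Field: lon ⌊345.61/20⌋ = 17 → R; lat ⌊143.20/10⌋ = 14 → O.
Square: lon ⌊5.61/2⌋ = 2; lat ⌊3.20/1⌋ = 3.

RO23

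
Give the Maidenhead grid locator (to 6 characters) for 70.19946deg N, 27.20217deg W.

Add 180° to longitude and 90° to latitude: 152.7978, 160.1995.
Field (20°×10°, letters A–R): 152.7978/20 → 7 → H, 160.1995/10 → 16 → Q; chars HQ.
Square (2°×1°, digits 0–9): 12.7978/2 → 6, 0.1995/1 → 0; chars 60.
Subsquare (5′×2.5′, letters a–x): 0.7978/0.0833333 → 9 → j, 0.1995/0.0416667 → 4 → e; chars je.

HQ60je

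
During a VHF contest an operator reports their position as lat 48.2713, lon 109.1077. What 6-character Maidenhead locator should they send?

Offset from 180°W / 90°S: lon 289.1077°, lat 138.2713°.
Field: 289.1077/20 → 14 → O, 138.2713/10 → 13 → N; chars ON.
Square: 9.1077/2 → 4, 8.2713/1 → 8; chars 48.
Subsquare: 1.1077/0.0833333 → 13 → n, 0.2713/0.0416667 → 6 → g; chars ng.

ON48ng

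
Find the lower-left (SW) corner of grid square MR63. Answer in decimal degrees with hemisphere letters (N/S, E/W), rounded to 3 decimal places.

Field M=12, R=17: +12·20° lon, +17·10° lat → SW at lon 60°, lat 80°.
Square 6, 3: +6·2° lon, +3·1° lat → SW at lon 72°, lat 83°.
latitude 83.000° N, longitude 72.000° E.

83.000° N, 72.000° E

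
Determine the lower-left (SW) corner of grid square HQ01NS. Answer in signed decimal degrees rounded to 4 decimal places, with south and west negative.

71.7500, -38.9167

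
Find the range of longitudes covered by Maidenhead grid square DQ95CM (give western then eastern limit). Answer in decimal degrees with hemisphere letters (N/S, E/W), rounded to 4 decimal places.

101.8333° W, 101.7500° W

Field D=3, Q=16: +3·20° lon, +16·10° lat → SW at lon -120°, lat 70°.
Square 9, 5: +9·2° lon, +5·1° lat → SW at lon -102°, lat 75°.
Subsquare c=2, m=12: +2·0.0833333° lon, +12·0.0416667° lat → SW at lon -101.833°, lat 75.5°.
Cell spans 0.0833333° lon × 0.0416667° lat.
west 101.8333° W, east 101.7500° W.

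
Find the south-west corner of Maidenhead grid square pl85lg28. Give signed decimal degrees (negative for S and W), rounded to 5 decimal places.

25.28333, 136.93333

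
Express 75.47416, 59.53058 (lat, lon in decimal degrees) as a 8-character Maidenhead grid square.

Add 180° to longitude and 90° to latitude: 239.53058, 165.47416.
Field: lon ⌊239.53058/20⌋ = 11 → L; lat ⌊165.47416/10⌋ = 16 → Q.
Square: lon ⌊19.53058/2⌋ = 9; lat ⌊5.47416/1⌋ = 5.
Subsquare: lon ⌊1.53058/0.0833333⌋ = 18 → s; lat ⌊0.47416/0.0416667⌋ = 11 → l.
Extended square: lon ⌊0.03058/0.00833333⌋ = 3; lat ⌊0.01583/0.00416667⌋ = 3.

LQ95sl33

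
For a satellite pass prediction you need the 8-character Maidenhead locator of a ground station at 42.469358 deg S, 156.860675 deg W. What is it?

Offset from 180°W / 90°S: lon 23.13933°, lat 47.53064°.
Field: lon ⌊23.13933/20⌋ = 1 → B; lat ⌊47.53064/10⌋ = 4 → E.
Square: lon ⌊3.13933/2⌋ = 1; lat ⌊7.53064/1⌋ = 7.
Subsquare: lon ⌊1.13933/0.0833333⌋ = 13 → n; lat ⌊0.53064/0.0416667⌋ = 12 → m.
Extended square: lon ⌊0.05599/0.00833333⌋ = 6; lat ⌊0.03064/0.00416667⌋ = 7.

BE17nm67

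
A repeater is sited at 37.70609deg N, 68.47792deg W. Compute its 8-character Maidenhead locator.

FM57sq29

Add 180° to longitude and 90° to latitude: 111.52208, 127.70609.
Field: lon ⌊111.52208/20⌋ = 5 → F; lat ⌊127.70609/10⌋ = 12 → M.
Square: lon ⌊11.52208/2⌋ = 5; lat ⌊7.70609/1⌋ = 7.
Subsquare: lon ⌊1.52208/0.0833333⌋ = 18 → s; lat ⌊0.70609/0.0416667⌋ = 16 → q.
Extended square: lon ⌊0.02208/0.00833333⌋ = 2; lat ⌊0.03942/0.00416667⌋ = 9.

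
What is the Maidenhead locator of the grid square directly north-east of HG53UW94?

HG53vw05

Longitude extended square 9; +1 → 10, wraps to 0, carry into subsquare.
Longitude subsquare u = 20; +1 → 21 = v.
Latitude extended square 4; +1 → 5.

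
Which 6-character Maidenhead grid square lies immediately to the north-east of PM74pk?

Longitude subsquare p = 15; +1 → 16 = q.
Latitude subsquare k = 10; +1 → 11 = l.

PM74ql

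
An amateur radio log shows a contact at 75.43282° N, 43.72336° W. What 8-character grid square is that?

GQ85dk33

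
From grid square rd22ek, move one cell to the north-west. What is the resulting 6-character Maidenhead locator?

RD22dl

Longitude subsquare e = 4; −1 → 3 = d.
Latitude subsquare k = 10; +1 → 11 = l.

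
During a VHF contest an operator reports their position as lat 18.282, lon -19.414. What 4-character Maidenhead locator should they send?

Shift to the Maidenhead origin (180°W, 90°S): lon 160.59, lat 108.28.
Field: lon ⌊160.59/20⌋ = 8 → I; lat ⌊108.28/10⌋ = 10 → K.
Square: lon ⌊0.59/2⌋ = 0; lat ⌊8.28/1⌋ = 8.

IK08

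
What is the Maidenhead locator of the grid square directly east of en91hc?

Longitude subsquare h = 7; +1 → 8 = i.
The latitude characters are unchanged.

EN91ic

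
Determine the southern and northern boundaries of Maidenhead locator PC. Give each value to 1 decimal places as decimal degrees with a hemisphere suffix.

Field P=15, C=2: +15·20° lon, +2·10° lat → SW at lon 120°, lat -70°.
Cell spans 20° lon × 10° lat.
south 70.0° S, north 60.0° S.

70.0° S, 60.0° S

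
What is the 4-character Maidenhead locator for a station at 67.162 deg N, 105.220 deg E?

OP27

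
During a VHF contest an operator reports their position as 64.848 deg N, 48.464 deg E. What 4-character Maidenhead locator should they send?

Add 180° to longitude and 90° to latitude: 228.46, 154.85.
Field: lon ⌊228.46/20⌋ = 11 → L; lat ⌊154.85/10⌋ = 15 → P.
Square: lon ⌊8.46/2⌋ = 4; lat ⌊4.85/1⌋ = 4.

LP44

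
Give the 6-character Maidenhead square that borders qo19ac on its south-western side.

QO09xb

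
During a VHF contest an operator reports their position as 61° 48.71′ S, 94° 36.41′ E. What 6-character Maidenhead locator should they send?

Shift to the Maidenhead origin (180°W, 90°S): lon 274.6068, lat 28.1882.
Field (20°×10°, letters A–R): lon ⌊274.6068/20⌋ = 13 → N; lat ⌊28.1882/10⌋ = 2 → C.
Square (2°×1°, digits 0–9): lon ⌊14.6068/2⌋ = 7; lat ⌊8.1882/1⌋ = 8.
Subsquare (5′×2.5′, letters a–x): lon ⌊0.6068/0.0833333⌋ = 7 → h; lat ⌊0.1882/0.0416667⌋ = 4 → e.

NC78he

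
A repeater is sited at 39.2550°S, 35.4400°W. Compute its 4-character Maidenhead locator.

Shift to the Maidenhead origin (180°W, 90°S): lon 144.56, lat 50.74.
Field: 144.56/20 → 7 → H, 50.74/10 → 5 → F; chars HF.
Square: 4.56/2 → 2, 0.74/1 → 0; chars 20.

HF20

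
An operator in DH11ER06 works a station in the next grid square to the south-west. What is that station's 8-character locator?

DH11dr95

Longitude extended square 0; −1 → -1, wraps to 9, carry into subsquare.
Longitude subsquare e = 4; −1 → 3 = d.
Latitude extended square 6; −1 → 5.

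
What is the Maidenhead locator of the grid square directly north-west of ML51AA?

ML41xb

Longitude subsquare a = 0; −1 → -1, wraps to 23 = x, carry into square.
Longitude square 5; −1 → 4.
Latitude subsquare a = 0; +1 → 1 = b.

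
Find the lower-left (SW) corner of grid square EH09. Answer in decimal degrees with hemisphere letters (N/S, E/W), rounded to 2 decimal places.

11.00° S, 100.00° W

Field E=4, H=7: +4·20° lon, +7·10° lat → SW at lon -100°, lat -20°.
Square 0, 9: +0·2° lon, +9·1° lat → SW at lon -100°, lat -11°.
latitude 11.00° S, longitude 100.00° W.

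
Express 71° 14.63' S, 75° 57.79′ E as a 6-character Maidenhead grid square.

Offset from 180°W / 90°S: lon 255.9632°, lat 18.7562°.
Field: 255.9632/20 → 12 → M, 18.7562/10 → 1 → B; chars MB.
Square: 15.9632/2 → 7, 8.7562/1 → 8; chars 78.
Subsquare: 1.9632/0.0833333 → 23 → x, 0.7562/0.0416667 → 18 → s; chars xs.

MB78xs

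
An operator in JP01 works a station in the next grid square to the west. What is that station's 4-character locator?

IP91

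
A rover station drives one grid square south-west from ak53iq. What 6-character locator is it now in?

Longitude subsquare i = 8; −1 → 7 = h.
Latitude subsquare q = 16; −1 → 15 = p.

AK53hp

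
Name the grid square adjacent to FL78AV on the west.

Longitude subsquare a = 0; −1 → -1, wraps to 23 = x, carry into square.
Longitude square 7; −1 → 6.
The latitude characters are unchanged.

FL68xv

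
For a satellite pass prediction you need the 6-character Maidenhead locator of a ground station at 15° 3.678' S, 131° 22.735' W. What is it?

CH44hw

Add 180° to longitude and 90° to latitude: 48.6211, 74.9387.
Field: lon ⌊48.6211/20⌋ = 2 → C; lat ⌊74.9387/10⌋ = 7 → H.
Square: lon ⌊8.6211/2⌋ = 4; lat ⌊4.9387/1⌋ = 4.
Subsquare: lon ⌊0.6211/0.0833333⌋ = 7 → h; lat ⌊0.9387/0.0416667⌋ = 22 → w.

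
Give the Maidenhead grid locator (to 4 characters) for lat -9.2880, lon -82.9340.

EI80

Shift to the Maidenhead origin (180°W, 90°S): lon 97.07, lat 80.71.
Field: 97.07/20 → 4 → E, 80.71/10 → 8 → I; chars EI.
Square: 17.07/2 → 8, 0.71/1 → 0; chars 80.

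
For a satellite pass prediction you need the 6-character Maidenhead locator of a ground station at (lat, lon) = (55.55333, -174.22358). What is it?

AO25vn

Offset from 180°W / 90°S: lon 5.7764°, lat 145.5533°.
Field: 5.7764/20 → 0 → A, 145.5533/10 → 14 → O; chars AO.
Square: 5.7764/2 → 2, 5.5533/1 → 5; chars 25.
Subsquare: 1.7764/0.0833333 → 21 → v, 0.5533/0.0416667 → 13 → n; chars vn.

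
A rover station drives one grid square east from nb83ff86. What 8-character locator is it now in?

Longitude extended square 8; +1 → 9.
The latitude characters are unchanged.

NB83ff96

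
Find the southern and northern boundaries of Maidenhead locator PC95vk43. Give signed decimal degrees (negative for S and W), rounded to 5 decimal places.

Field P=15, C=2: +15·20° lon, +2·10° lat → SW at lon 120°, lat -70°.
Square 9, 5: +9·2° lon, +5·1° lat → SW at lon 138°, lat -65°.
Subsquare v=21, k=10: +21·0.0833333° lon, +10·0.0416667° lat → SW at lon 139.75°, lat -64.5833°.
Extended square 4, 3: +4·0.00833333° lon, +3·0.00416667° lat → SW at lon 139.783°, lat -64.5708°.
Cell spans 0.00833333° lon × 0.00416667° lat.
south -64.57083, north -64.56667.

-64.57083, -64.56667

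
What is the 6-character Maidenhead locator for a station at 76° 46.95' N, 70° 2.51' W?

FQ46xs

Shift to the Maidenhead origin (180°W, 90°S): lon 109.9582, lat 166.7825.
Field (20°×10°, letters A–R): 109.9582/20 → 5 → F, 166.7825/10 → 16 → Q; chars FQ.
Square (2°×1°, digits 0–9): 9.9582/2 → 4, 6.7825/1 → 6; chars 46.
Subsquare (5′×2.5′, letters a–x): 1.9582/0.0833333 → 23 → x, 0.7825/0.0416667 → 18 → s; chars xs.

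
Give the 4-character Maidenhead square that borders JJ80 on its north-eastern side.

JJ91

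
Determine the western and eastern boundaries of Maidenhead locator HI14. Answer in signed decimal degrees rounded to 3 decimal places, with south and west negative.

-38.000, -36.000

Field H=7, I=8: +7·20° lon, +8·10° lat → SW at lon -40°, lat -10°.
Square 1, 4: +1·2° lon, +4·1° lat → SW at lon -38°, lat -6°.
Cell spans 2° lon × 1° lat.
west -38.000, east -36.000.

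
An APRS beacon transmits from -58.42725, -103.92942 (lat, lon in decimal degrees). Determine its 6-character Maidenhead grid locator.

DD81an

Offset from 180°W / 90°S: lon 76.0706°, lat 31.5727°.
Field: lon ⌊76.0706/20⌋ = 3 → D; lat ⌊31.5727/10⌋ = 3 → D.
Square: lon ⌊16.0706/2⌋ = 8; lat ⌊1.5727/1⌋ = 1.
Subsquare: lon ⌊0.0706/0.0833333⌋ = 0 → a; lat ⌊0.5727/0.0416667⌋ = 13 → n.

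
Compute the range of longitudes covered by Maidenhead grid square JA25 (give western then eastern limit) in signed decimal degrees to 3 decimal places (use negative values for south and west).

Field J=9, A=0: +9·20° lon, +0·10° lat → SW at lon 0°, lat -90°.
Square 2, 5: +2·2° lon, +5·1° lat → SW at lon 4°, lat -85°.
Cell spans 2° lon × 1° lat.
west 4.000, east 6.000.

4.000, 6.000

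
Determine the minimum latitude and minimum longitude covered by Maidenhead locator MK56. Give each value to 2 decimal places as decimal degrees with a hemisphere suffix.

16.00° N, 70.00° E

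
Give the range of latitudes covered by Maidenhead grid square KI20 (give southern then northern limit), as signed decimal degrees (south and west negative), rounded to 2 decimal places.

-10.00, -9.00

Field K=10, I=8: +10·20° lon, +8·10° lat → SW at lon 20°, lat -10°.
Square 2, 0: +2·2° lon, +0·1° lat → SW at lon 24°, lat -10°.
Cell spans 2° lon × 1° lat.
south -10.00, north -9.00.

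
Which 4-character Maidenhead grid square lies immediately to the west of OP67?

OP57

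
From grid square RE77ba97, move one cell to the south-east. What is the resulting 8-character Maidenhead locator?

Longitude extended square 9; +1 → 10, wraps to 0, carry into subsquare.
Longitude subsquare b = 1; +1 → 2 = c.
Latitude extended square 7; −1 → 6.

RE77ca06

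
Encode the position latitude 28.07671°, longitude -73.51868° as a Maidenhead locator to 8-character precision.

FL38fb78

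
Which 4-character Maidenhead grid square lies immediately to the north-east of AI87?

Longitude square 8; +1 → 9.
Latitude square 7; +1 → 8.

AI98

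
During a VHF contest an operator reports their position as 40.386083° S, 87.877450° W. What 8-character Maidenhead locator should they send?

EE69bo47

Offset from 180°W / 90°S: lon 92.12255°, lat 49.61392°.
Field: lon ⌊92.12255/20⌋ = 4 → E; lat ⌊49.61392/10⌋ = 4 → E.
Square: lon ⌊12.12255/2⌋ = 6; lat ⌊9.61392/1⌋ = 9.
Subsquare: lon ⌊0.12255/0.0833333⌋ = 1 → b; lat ⌊0.61392/0.0416667⌋ = 14 → o.
Extended square: lon ⌊0.03922/0.00833333⌋ = 4; lat ⌊0.03058/0.00416667⌋ = 7.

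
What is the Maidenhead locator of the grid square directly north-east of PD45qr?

PD45rs

Longitude subsquare q = 16; +1 → 17 = r.
Latitude subsquare r = 17; +1 → 18 = s.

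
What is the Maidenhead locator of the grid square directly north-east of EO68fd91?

EO68gd02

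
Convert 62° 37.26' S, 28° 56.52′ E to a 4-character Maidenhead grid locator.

Shift to the Maidenhead origin (180°W, 90°S): lon 208.94, lat 27.38.
Field (20°×10°, letters A–R): 208.94/20 → 10 → K, 27.38/10 → 2 → C; chars KC.
Square (2°×1°, digits 0–9): 8.94/2 → 4, 7.38/1 → 7; chars 47.

KC47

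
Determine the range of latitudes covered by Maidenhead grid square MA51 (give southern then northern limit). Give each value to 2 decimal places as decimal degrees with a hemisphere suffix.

89.00° S, 88.00° S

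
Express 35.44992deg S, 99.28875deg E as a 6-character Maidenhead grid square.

Offset from 180°W / 90°S: lon 279.2887°, lat 54.5501°.
Field: 279.2887/20 → 13 → N, 54.5501/10 → 5 → F; chars NF.
Square: 19.2887/2 → 9, 4.5501/1 → 4; chars 94.
Subsquare: 1.2887/0.0833333 → 15 → p, 0.5501/0.0416667 → 13 → n; chars pn.

NF94pn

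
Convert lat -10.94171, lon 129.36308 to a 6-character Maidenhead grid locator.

PH49qb

Add 180° to longitude and 90° to latitude: 309.3631, 79.0583.
Field: 309.3631/20 → 15 → P, 79.0583/10 → 7 → H; chars PH.
Square: 9.3631/2 → 4, 9.0583/1 → 9; chars 49.
Subsquare: 1.3631/0.0833333 → 16 → q, 0.0583/0.0416667 → 1 → b; chars qb.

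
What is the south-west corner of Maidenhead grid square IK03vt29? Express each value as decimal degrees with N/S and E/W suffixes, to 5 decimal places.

Field I=8, K=10: +8·20° lon, +10·10° lat → SW at lon -20°, lat 10°.
Square 0, 3: +0·2° lon, +3·1° lat → SW at lon -20°, lat 13°.
Subsquare v=21, t=19: +21·0.0833333° lon, +19·0.0416667° lat → SW at lon -18.25°, lat 13.7917°.
Extended square 2, 9: +2·0.00833333° lon, +9·0.00416667° lat → SW at lon -18.2333°, lat 13.8292°.
latitude 13.82917° N, longitude 18.23333° W.

13.82917° N, 18.23333° W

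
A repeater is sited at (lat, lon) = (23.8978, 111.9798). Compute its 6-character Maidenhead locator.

OL53xv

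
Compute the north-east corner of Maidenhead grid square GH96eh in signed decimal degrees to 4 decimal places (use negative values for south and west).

-13.6667, -41.5833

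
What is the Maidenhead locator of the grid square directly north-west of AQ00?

Longitude square 0; −1 → -1, wraps to 9, carry into field.
Longitude field A = 0; −1 → -1, wraps to 17 = R, wrapping around the antimeridian.
Latitude square 0; +1 → 1.

RQ91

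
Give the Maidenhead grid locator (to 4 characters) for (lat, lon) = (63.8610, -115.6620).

DP23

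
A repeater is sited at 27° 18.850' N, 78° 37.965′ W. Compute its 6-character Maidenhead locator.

Offset from 180°W / 90°S: lon 101.3672°, lat 117.3142°.
Field (20°×10°, letters A–R): lon ⌊101.3672/20⌋ = 5 → F; lat ⌊117.3142/10⌋ = 11 → L.
Square (2°×1°, digits 0–9): lon ⌊1.3672/2⌋ = 0; lat ⌊7.3142/1⌋ = 7.
Subsquare (5′×2.5′, letters a–x): lon ⌊1.3672/0.0833333⌋ = 16 → q; lat ⌊0.3142/0.0416667⌋ = 7 → h.

FL07qh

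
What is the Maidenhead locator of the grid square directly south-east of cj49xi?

CJ59ah

Longitude subsquare x = 23; +1 → 24, wraps to 0 = a, carry into square.
Longitude square 4; +1 → 5.
Latitude subsquare i = 8; −1 → 7 = h.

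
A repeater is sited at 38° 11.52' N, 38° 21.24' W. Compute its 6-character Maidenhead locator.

Shift to the Maidenhead origin (180°W, 90°S): lon 141.6460, lat 128.1920.
Field (20°×10°, letters A–R): 141.6460/20 → 7 → H, 128.1920/10 → 12 → M; chars HM.
Square (2°×1°, digits 0–9): 1.6460/2 → 0, 8.1920/1 → 8; chars 08.
Subsquare (5′×2.5′, letters a–x): 1.6460/0.0833333 → 19 → t, 0.1920/0.0416667 → 4 → e; chars te.

HM08te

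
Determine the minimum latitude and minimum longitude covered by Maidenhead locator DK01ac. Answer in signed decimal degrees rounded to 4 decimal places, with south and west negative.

11.0833, -120.0000

Field D=3, K=10: +3·20° lon, +10·10° lat → SW at lon -120°, lat 10°.
Square 0, 1: +0·2° lon, +1·1° lat → SW at lon -120°, lat 11°.
Subsquare a=0, c=2: +0·0.0833333° lon, +2·0.0416667° lat → SW at lon -120°, lat 11.0833°.
latitude 11.0833, longitude -120.0000.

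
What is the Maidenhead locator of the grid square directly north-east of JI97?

KI08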